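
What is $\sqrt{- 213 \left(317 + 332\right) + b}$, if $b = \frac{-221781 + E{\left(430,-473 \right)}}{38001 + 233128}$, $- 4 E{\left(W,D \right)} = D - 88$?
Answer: $\frac{i \sqrt{40647964660811295}}{542258} \approx 371.8 i$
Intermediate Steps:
$E{\left(W,D \right)} = 22 - \frac{D}{4}$ ($E{\left(W,D \right)} = - \frac{D - 88}{4} = - \frac{-88 + D}{4} = 22 - \frac{D}{4}$)
$b = - \frac{886563}{1084516}$ ($b = \frac{-221781 + \left(22 - - \frac{473}{4}\right)}{38001 + 233128} = \frac{-221781 + \left(22 + \frac{473}{4}\right)}{271129} = \left(-221781 + \frac{561}{4}\right) \frac{1}{271129} = \left(- \frac{886563}{4}\right) \frac{1}{271129} = - \frac{886563}{1084516} \approx -0.81747$)
$\sqrt{- 213 \left(317 + 332\right) + b} = \sqrt{- 213 \left(317 + 332\right) - \frac{886563}{1084516}} = \sqrt{\left(-213\right) 649 - \frac{886563}{1084516}} = \sqrt{-138237 - \frac{886563}{1084516}} = \sqrt{- \frac{149921124855}{1084516}} = \frac{i \sqrt{40647964660811295}}{542258}$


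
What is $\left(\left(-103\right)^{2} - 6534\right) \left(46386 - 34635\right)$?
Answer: $47885325$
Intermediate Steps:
$\left(\left(-103\right)^{2} - 6534\right) \left(46386 - 34635\right) = \left(10609 - 6534\right) 11751 = 4075 \cdot 11751 = 47885325$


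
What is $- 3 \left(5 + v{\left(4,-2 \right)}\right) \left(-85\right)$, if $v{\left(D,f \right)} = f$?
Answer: $765$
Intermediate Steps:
$- 3 \left(5 + v{\left(4,-2 \right)}\right) \left(-85\right) = - 3 \left(5 - 2\right) \left(-85\right) = \left(-3\right) 3 \left(-85\right) = \left(-9\right) \left(-85\right) = 765$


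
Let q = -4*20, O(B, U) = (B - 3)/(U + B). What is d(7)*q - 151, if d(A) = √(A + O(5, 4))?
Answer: -151 - 80*√65/3 ≈ -365.99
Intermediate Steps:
O(B, U) = (-3 + B)/(B + U)
q = -80
d(A) = √(2/9 + A) (d(A) = √(A + (-3 + 5)/(5 + 4)) = √(A + 2/9) = √(2/9 + A))
d(7)*q - 151 = (√(2 + 9*7)/3)*(-80) - 151 = (√(2 + 63)/3)*(-80) - 151 = (√65/3)*(-80) - 151 = -80*√65/3 - 151 = -151 - 80*√65/3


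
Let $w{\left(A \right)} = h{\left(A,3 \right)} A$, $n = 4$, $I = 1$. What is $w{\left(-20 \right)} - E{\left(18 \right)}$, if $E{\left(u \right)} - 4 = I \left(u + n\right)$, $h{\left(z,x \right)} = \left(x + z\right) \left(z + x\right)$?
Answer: $-5806$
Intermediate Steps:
$h{\left(z,x \right)} = \left(x + z\right)^{2}$ ($h{\left(z,x \right)} = \left(x + z\right) \left(x + z\right) = \left(x + z\right)^{2}$)
$w{\left(A \right)} = A \left(3 + A\right)^{2}$ ($w{\left(A \right)} = \left(3 + A\right)^{2} A = A \left(3 + A\right)^{2}$)
$E{\left(u \right)} = 8 + u$ ($E{\left(u \right)} = 4 + 1 \left(u + 4\right) = 4 + 1 \left(4 + u\right) = 4 + \left(4 + u\right) = 8 + u$)
$w{\left(-20 \right)} - E{\left(18 \right)} = - 20 \left(3 - 20\right)^{2} - \left(8 + 18\right) = - 20 \left(-17\right)^{2} - 26 = \left(-20\right) 289 - 26 = -5780 - 26 = -5806$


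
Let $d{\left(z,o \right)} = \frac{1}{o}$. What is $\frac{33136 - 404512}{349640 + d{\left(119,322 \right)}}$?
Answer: $- \frac{39861024}{37528027} \approx -1.0622$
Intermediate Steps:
$\frac{33136 - 404512}{349640 + d{\left(119,322 \right)}} = \frac{33136 - 404512}{349640 + \frac{1}{322}} = - \frac{371376}{349640 + \frac{1}{322}} = - \frac{371376}{\frac{112584081}{322}} = \left(-371376\right) \frac{322}{112584081} = - \frac{39861024}{37528027}$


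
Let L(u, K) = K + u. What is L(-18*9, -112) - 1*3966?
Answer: -4240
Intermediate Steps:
L(-18*9, -112) - 1*3966 = (-112 - 18*9) - 1*3966 = (-112 - 162) - 3966 = -274 - 3966 = -4240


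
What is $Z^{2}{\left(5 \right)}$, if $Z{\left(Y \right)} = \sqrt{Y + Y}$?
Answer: $10$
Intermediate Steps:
$Z{\left(Y \right)} = \sqrt{2} \sqrt{Y}$ ($Z{\left(Y \right)} = \sqrt{2 Y} = \sqrt{2} \sqrt{Y}$)
$Z^{2}{\left(5 \right)} = \left(\sqrt{2} \sqrt{5}\right)^{2} = \left(\sqrt{10}\right)^{2} = 10$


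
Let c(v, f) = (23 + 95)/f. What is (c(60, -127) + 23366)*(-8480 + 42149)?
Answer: 99908178516/127 ≈ 7.8668e+8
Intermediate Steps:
c(v, f) = 118/f
(c(60, -127) + 23366)*(-8480 + 42149) = (118/(-127) + 23366)*(-8480 + 42149) = (118*(-1/127) + 23366)*33669 = (-118/127 + 23366)*33669 = (2967364/127)*33669 = 99908178516/127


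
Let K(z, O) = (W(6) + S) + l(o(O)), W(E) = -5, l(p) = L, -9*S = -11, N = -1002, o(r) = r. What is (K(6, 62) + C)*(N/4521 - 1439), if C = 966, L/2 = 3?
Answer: -6299951866/4521 ≈ -1.3935e+6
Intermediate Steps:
L = 6 (L = 2*3 = 6)
S = 11/9 (S = -⅑*(-11) = 11/9 ≈ 1.2222)
l(p) = 6
K(z, O) = 20/9 (K(z, O) = (-5 + 11/9) + 6 = -34/9 + 6 = 20/9)
(K(6, 62) + C)*(N/4521 - 1439) = (20/9 + 966)*(-1002/4521 - 1439) = 8714*(-1002*1/4521 - 1439)/9 = 8714*(-334/1507 - 1439)/9 = (8714/9)*(-2168907/1507) = -6299951866/4521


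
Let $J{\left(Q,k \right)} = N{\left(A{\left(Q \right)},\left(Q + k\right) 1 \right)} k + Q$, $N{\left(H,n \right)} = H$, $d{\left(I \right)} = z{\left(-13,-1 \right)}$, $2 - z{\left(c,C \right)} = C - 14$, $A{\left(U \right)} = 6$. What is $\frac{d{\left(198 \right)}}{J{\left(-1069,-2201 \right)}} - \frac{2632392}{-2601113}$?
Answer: $\frac{37533176879}{37130888075} \approx 1.0108$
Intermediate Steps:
$z{\left(c,C \right)} = 16 - C$ ($z{\left(c,C \right)} = 2 - \left(C - 14\right) = 2 - \left(-14 + C\right) = 16 - C$)
$d{\left(I \right)} = 17$ ($d{\left(I \right)} = 16 - -1 = 16 + 1 = 17$)
$J{\left(Q,k \right)} = Q + 6 k$ ($J{\left(Q,k \right)} = 6 k + Q = Q + 6 k$)
$\frac{d{\left(198 \right)}}{J{\left(-1069,-2201 \right)}} - \frac{2632392}{-2601113} = \frac{17}{-1069 + 6 \left(-2201\right)} - \frac{2632392}{-2601113} = \frac{17}{-1069 - 13206} - - \frac{2632392}{2601113} = \frac{17}{-14275} + \frac{2632392}{2601113} = 17 \left(- \frac{1}{14275}\right) + \frac{2632392}{2601113} = - \frac{17}{14275} + \frac{2632392}{2601113} = \frac{37533176879}{37130888075}$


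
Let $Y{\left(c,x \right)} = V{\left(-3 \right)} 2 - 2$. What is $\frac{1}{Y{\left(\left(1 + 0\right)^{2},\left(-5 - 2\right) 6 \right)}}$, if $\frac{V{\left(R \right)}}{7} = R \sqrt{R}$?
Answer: $\frac{i}{2 \left(- i + 21 \sqrt{3}\right)} \approx -0.00037764 + 0.013736 i$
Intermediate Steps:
$V{\left(R \right)} = 7 R^{\frac{3}{2}}$ ($V{\left(R \right)} = 7 R \sqrt{R} = 7 R^{\frac{3}{2}}$)
$Y{\left(c,x \right)} = -2 - 42 i \sqrt{3}$ ($Y{\left(c,x \right)} = 7 \left(-3\right)^{\frac{3}{2}} \cdot 2 - 2 = 7 \left(- 3 i \sqrt{3}\right) 2 - 2 = - 21 i \sqrt{3} \cdot 2 - 2 = - 42 i \sqrt{3} - 2 = -2 - 42 i \sqrt{3}$)
$\frac{1}{Y{\left(\left(1 + 0\right)^{2},\left(-5 - 2\right) 6 \right)}} = \frac{1}{-2 - 42 i \sqrt{3}}$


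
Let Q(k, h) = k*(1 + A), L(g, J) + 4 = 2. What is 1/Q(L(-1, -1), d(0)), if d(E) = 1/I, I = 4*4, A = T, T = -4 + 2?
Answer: 1/2 ≈ 0.50000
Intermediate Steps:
T = -2
A = -2
L(g, J) = -2 (L(g, J) = -4 + 2 = -2)
I = 16
d(E) = 1/16
Q(k, h) = -k (Q(k, h) = k*(1 - 2) = k*(-1) = -k)
1/Q(L(-1, -1), d(0)) = 1/(-1*(-2)) = 1/2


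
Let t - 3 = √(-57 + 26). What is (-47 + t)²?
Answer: (44 - I*√31)² ≈ 1905.0 - 489.96*I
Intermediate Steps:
t = 3 + I*√31 (t = 3 + √(-57 + 26) = 3 + √(-31) = 3 + I*√31 ≈ 3.0 + 5.5678*I)
(-47 + t)² = (-47 + (3 + I*√31))² = (-44 + I*√31)²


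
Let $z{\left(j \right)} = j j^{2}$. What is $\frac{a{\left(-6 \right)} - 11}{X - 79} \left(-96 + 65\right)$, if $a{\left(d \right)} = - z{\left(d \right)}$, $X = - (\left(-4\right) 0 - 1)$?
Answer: $\frac{6355}{78} \approx 81.474$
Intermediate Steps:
$X = 1$ ($X = - (0 - 1) = \left(-1\right) \left(-1\right) = 1$)
$z{\left(j \right)} = j^{3}$
$a{\left(d \right)} = - d^{3}$
$\frac{a{\left(-6 \right)} - 11}{X - 79} \left(-96 + 65\right) = \frac{- \left(-6\right)^{3} - 11}{1 - 79} \left(-96 + 65\right) = \frac{\left(-1\right) \left(-216\right) - 11}{-78} \left(-31\right) = \left(216 - 11\right) \left(- \frac{1}{78}\right) \left(-31\right) = 205 \left(- \frac{1}{78}\right) \left(-31\right) = \left(- \frac{205}{78}\right) \left(-31\right) = \frac{6355}{78}$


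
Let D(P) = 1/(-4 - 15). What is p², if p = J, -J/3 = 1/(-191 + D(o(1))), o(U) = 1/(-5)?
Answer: 361/1464100 ≈ 0.00024657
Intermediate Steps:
o(U) = -⅕
D(P) = -1/19 (D(P) = 1/(-19) = -1/19)
J = 19/1210 (J = -3/(-191 - 1/19) = -3/(-3630/19) = -3*(-19/3630) = 19/1210 ≈ 0.015702)
p = 19/1210 ≈ 0.015702
p² = (19/1210)² = 361/1464100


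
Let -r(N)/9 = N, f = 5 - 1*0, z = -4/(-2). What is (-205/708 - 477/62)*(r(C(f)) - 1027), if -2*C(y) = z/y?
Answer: 449070919/54870 ≈ 8184.3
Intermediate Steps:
z = 2 (z = -4*(-½) = 2)
f = 5 (f = 5 + 0 = 5)
C(y) = -1/y
r(N) = -9*N
(-205/708 - 477/62)*(r(C(f)) - 1027) = (-205/708 - 477/62)*(-(-9)/5 - 1027) = (-205*1/708 - 477*1/62)*(-(-9)/5 - 1027) = (-205/708 - 477/62)*(-9*(-⅕) - 1027) = -175213*(9/5 - 1027)/21948 = -175213/21948*(-5126/5) = 449070919/54870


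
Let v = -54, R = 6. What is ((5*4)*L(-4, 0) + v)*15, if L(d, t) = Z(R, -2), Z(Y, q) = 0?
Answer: -810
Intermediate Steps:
L(d, t) = 0
((5*4)*L(-4, 0) + v)*15 = ((5*4)*0 - 54)*15 = (20*0 - 54)*15 = (0 - 54)*15 = -54*15 = -810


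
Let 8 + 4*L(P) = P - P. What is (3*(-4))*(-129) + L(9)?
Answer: 1546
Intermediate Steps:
L(P) = -2 (L(P) = -2 + (P - P)/4 = -2 + (¼)*0 = -2 + 0 = -2)
(3*(-4))*(-129) + L(9) = (3*(-4))*(-129) - 2 = -12*(-129) - 2 = 1548 - 2 = 1546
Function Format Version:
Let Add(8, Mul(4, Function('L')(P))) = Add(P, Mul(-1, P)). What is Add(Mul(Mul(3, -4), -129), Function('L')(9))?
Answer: 1546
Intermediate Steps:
Function('L')(P) = -2 (Function('L')(P) = Add(-2, Mul(Rational(1, 4), Add(P, Mul(-1, P)))) = Add(-2, Mul(Rational(1, 4), 0)) = Add(-2, 0) = -2)
Add(Mul(Mul(3, -4), -129), Function('L')(9)) = Add(Mul(Mul(3, -4), -129), -2) = Add(Mul(-12, -129), -2) = Add(1548, -2) = 1546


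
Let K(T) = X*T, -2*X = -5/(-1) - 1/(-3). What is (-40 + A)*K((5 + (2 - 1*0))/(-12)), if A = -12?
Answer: -728/9 ≈ -80.889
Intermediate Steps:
X = -8/3 (X = -(-5/(-1) - 1/(-3))/2 = -(-5*(-1) - 1*(-⅓))/2 = -(5 + ⅓)/2 = -½*16/3 = -8/3 ≈ -2.6667)
K(T) = -8*T/3
(-40 + A)*K((5 + (2 - 1*0))/(-12)) = (-40 - 12)*(-8*(5 + (2 - 1*0))/(3*(-12))) = -(-416)*(5 + (2 + 0))*(-1/12)/3 = -(-416)*(5 + 2)*(-1/12)/3 = -(-416)*7*(-1/12)/3 = -(-416)*(-7)/(3*12) = -52*14/9 = -728/9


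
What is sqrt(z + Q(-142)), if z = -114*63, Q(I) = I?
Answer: 2*I*sqrt(1831) ≈ 85.58*I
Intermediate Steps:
z = -7182
sqrt(z + Q(-142)) = sqrt(-7182 - 142) = sqrt(-7324) = 2*I*sqrt(1831)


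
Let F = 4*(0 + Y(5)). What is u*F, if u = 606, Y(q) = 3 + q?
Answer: 19392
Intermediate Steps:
F = 32 (F = 4*(0 + (3 + 5)) = 4*(0 + 8) = 4*8 = 32)
u*F = 606*32 = 19392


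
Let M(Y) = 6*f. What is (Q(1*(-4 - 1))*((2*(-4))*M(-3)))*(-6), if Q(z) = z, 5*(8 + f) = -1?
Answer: 11808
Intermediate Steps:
f = -41/5 (f = -8 + (⅕)*(-1) = -8 - ⅕ = -41/5 ≈ -8.2000)
M(Y) = -246/5 (M(Y) = 6*(-41/5) = -246/5)
(Q(1*(-4 - 1))*((2*(-4))*M(-3)))*(-6) = ((1*(-4 - 1))*((2*(-4))*(-246/5)))*(-6) = ((1*(-5))*(-8*(-246/5)))*(-6) = -5*1968/5*(-6) = -1968*(-6) = 11808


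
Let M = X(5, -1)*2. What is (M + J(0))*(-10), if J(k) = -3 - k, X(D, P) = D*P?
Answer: 130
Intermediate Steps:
M = -10 (M = (5*(-1))*2 = -5*2 = -10)
(M + J(0))*(-10) = (-10 + (-3 - 1*0))*(-10) = (-10 + (-3 + 0))*(-10) = (-10 - 3)*(-10) = -13*(-10) = 130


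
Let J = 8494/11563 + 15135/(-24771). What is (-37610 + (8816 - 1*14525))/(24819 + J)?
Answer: -133416498659/76439450792 ≈ -1.7454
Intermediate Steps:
J = 380633/3079861 (J = 8494*(1/11563) + 15135*(-1/24771) = 274/373 - 5045/8257 = 380633/3079861 ≈ 0.12359)
(-37610 + (8816 - 1*14525))/(24819 + J) = (-37610 + (8816 - 1*14525))/(24819 + 380633/3079861) = (-37610 + (8816 - 14525))/(76439450792/3079861) = (-37610 - 5709)*(3079861/76439450792) = -43319*3079861/76439450792 = -133416498659/76439450792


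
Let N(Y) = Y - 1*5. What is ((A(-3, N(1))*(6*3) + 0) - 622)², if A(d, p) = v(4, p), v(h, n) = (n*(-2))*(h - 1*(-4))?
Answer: 280900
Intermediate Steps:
N(Y) = -5 + Y (N(Y) = Y - 5 = -5 + Y)
v(h, n) = -2*n*(4 + h) (v(h, n) = (-2*n)*(h + 4) = (-2*n)*(4 + h) = -2*n*(4 + h))
A(d, p) = -16*p (A(d, p) = -2*p*(4 + 4) = -2*p*8 = -16*p)
((A(-3, N(1))*(6*3) + 0) - 622)² = (((-16*(-5 + 1))*(6*3) + 0) - 622)² = ((-16*(-4)*18 + 0) - 622)² = ((64*18 + 0) - 622)² = ((1152 + 0) - 622)² = (1152 - 622)² = 530² = 280900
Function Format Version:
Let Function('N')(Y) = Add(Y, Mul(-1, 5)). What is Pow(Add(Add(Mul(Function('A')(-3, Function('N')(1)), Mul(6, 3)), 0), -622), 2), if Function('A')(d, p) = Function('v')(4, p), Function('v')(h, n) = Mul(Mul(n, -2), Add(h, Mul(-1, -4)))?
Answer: 280900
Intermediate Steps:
Function('N')(Y) = Add(-5, Y) (Function('N')(Y) = Add(Y, -5) = Add(-5, Y))
Function('v')(h, n) = Mul(-2, n, Add(4, h)) (Function('v')(h, n) = Mul(Mul(-2, n), Add(h, 4)) = Mul(Mul(-2, n), Add(4, h)) = Mul(-2, n, Add(4, h)))
Function('A')(d, p) = Mul(-16, p) (Function('A')(d, p) = Mul(-2, p, Add(4, 4)) = Mul(-2, p, 8) = Mul(-16, p))
Pow(Add(Add(Mul(Function('A')(-3, Function('N')(1)), Mul(6, 3)), 0), -622), 2) = Pow(Add(Add(Mul(Mul(-16, Add(-5, 1)), Mul(6, 3)), 0), -622), 2) = Pow(Add(Add(Mul(Mul(-16, -4), 18), 0), -622), 2) = Pow(Add(Add(Mul(64, 18), 0), -622), 2) = Pow(Add(Add(1152, 0), -622), 2) = Pow(Add(1152, -622), 2) = Pow(530, 2) = 280900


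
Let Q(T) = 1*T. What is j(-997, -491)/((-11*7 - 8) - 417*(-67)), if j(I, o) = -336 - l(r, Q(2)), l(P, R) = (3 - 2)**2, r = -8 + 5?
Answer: -337/27854 ≈ -0.012099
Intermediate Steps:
r = -3
Q(T) = T
l(P, R) = 1 (l(P, R) = 1**2 = 1)
j(I, o) = -337 (j(I, o) = -336 - 1*1 = -336 - 1 = -337)
j(-997, -491)/((-11*7 - 8) - 417*(-67)) = -337/((-11*7 - 8) - 417*(-67)) = -337/((-77 - 8) + 27939) = -337/(-85 + 27939) = -337/27854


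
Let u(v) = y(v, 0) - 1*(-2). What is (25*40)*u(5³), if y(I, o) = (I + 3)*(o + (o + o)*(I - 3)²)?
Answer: 2000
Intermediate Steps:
y(I, o) = (3 + I)*(o + 2*o*(-3 + I)²) (y(I, o) = (3 + I)*(o + (2*o)*(-3 + I)²) = (3 + I)*(o + 2*o*(-3 + I)²))
u(v) = 2 (u(v) = 0*(57 - 17*v - 6*v² + 2*v³) - 1*(-2) = 0 + 2 = 2)
(25*40)*u(5³) = (25*40)*2 = 1000*2 = 2000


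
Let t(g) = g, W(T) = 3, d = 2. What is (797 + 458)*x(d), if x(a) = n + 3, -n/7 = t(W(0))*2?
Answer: -48945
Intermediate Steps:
n = -42 (n = -21*2 = -7*6 = -42)
x(a) = -39 (x(a) = -42 + 3 = -39)
(797 + 458)*x(d) = (797 + 458)*(-39) = 1255*(-39) = -48945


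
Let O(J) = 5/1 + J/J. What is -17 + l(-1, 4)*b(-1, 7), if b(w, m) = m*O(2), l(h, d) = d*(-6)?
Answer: -1025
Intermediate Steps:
l(h, d) = -6*d
O(J) = 6 (O(J) = 5*1 + 1 = 5 + 1 = 6)
b(w, m) = 6*m (b(w, m) = m*6 = 6*m)
-17 + l(-1, 4)*b(-1, 7) = -17 + (-6*4)*(6*7) = -17 - 24*42 = -17 - 1008 = -1025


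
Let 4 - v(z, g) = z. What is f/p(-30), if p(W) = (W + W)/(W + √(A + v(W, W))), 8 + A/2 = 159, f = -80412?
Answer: -40206 + 26804*√21/5 ≈ -15640.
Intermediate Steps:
A = 302 (A = -16 + 2*159 = -16 + 318 = 302)
v(z, g) = 4 - z
p(W) = 2*W/(W + √(306 - W)) (p(W) = (W + W)/(W + √(302 + (4 - W))) = (2*W)/(W + √(306 - W)) = 2*W/(W + √(306 - W)))
f/p(-30) = -(40206 - 6701*√(306 - 1*(-30))/5) = -(40206 - 6701*√(306 + 30)/5) = -(40206 - 26804*√21/5) = -80412*(½ - √21/15) = -40206 + 26804*√21/5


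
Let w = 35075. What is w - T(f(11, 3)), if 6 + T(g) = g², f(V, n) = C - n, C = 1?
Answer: 35077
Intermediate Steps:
f(V, n) = 1 - n
T(g) = -6 + g²
w - T(f(11, 3)) = 35075 - (-6 + (1 - 1*3)²) = 35075 - (-6 + (1 - 3)²) = 35075 - (-6 + (-2)²) = 35075 - (-6 + 4) = 35075 - 1*(-2) = 35075 + 2 = 35077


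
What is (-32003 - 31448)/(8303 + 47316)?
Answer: -63451/55619 ≈ -1.1408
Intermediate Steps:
(-32003 - 31448)/(8303 + 47316) = -63451/55619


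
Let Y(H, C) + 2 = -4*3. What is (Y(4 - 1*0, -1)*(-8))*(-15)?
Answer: -1680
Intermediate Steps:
Y(H, C) = -14 (Y(H, C) = -2 - 4*3 = -2 - 12 = -14)
(Y(4 - 1*0, -1)*(-8))*(-15) = -14*(-8)*(-15) = 112*(-15) = -1680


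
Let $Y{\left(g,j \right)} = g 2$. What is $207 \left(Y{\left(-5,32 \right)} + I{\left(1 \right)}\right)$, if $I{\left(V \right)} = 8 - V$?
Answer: $-621$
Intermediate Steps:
$Y{\left(g,j \right)} = 2 g$
$207 \left(Y{\left(-5,32 \right)} + I{\left(1 \right)}\right) = 207 \left(2 \left(-5\right) + \left(8 - 1\right)\right) = 207 \left(-10 + \left(8 - 1\right)\right) = 207 \left(-10 + 7\right) = 207 \left(-3\right) = -621$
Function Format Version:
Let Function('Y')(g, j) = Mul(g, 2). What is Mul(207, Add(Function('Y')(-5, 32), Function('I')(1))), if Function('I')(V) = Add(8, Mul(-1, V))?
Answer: -621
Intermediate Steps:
Function('Y')(g, j) = Mul(2, g)
Mul(207, Add(Function('Y')(-5, 32), Function('I')(1))) = Mul(207, Add(Mul(2, -5), Add(8, Mul(-1, 1)))) = Mul(207, Add(-10, Add(8, -1))) = Mul(207, Add(-10, 7)) = Mul(207, -3) = -621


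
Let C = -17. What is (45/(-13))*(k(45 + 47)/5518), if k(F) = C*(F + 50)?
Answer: 54315/35867 ≈ 1.5143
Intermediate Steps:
k(F) = -850 - 17*F (k(F) = -17*(F + 50) = -17*(50 + F) = -850 - 17*F)
(45/(-13))*(k(45 + 47)/5518) = (45/(-13))*((-850 - 17*(45 + 47))/5518) = (45*(-1/13))*((-850 - 17*92)*(1/5518)) = -45*(-850 - 1564)/(13*5518) = -(-108630)/(13*5518) = -45/13*(-1207/2759) = 54315/35867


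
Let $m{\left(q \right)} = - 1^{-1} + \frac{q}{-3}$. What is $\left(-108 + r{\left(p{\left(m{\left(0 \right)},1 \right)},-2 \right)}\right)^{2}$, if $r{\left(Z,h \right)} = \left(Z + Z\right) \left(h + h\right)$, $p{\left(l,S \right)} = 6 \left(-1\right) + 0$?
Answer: $3600$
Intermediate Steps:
$m{\left(q \right)} = -1 - \frac{q}{3}$ ($m{\left(q \right)} = \left(-1\right) 1 + q \left(- \frac{1}{3}\right) = -1 - \frac{q}{3}$)
$p{\left(l,S \right)} = -6$ ($p{\left(l,S \right)} = -6 + 0 = -6$)
$r{\left(Z,h \right)} = 4 Z h$ ($r{\left(Z,h \right)} = 2 Z 2 h = 4 Z h$)
$\left(-108 + r{\left(p{\left(m{\left(0 \right)},1 \right)},-2 \right)}\right)^{2} = \left(-108 + 4 \left(-6\right) \left(-2\right)\right)^{2} = \left(-108 + 48\right)^{2} = \left(-60\right)^{2} = 3600$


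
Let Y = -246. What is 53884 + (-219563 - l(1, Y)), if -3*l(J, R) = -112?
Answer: -497149/3 ≈ -1.6572e+5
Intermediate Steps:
l(J, R) = 112/3 (l(J, R) = -1/3*(-112) = 112/3)
53884 + (-219563 - l(1, Y)) = 53884 + (-219563 - 1*112/3) = 53884 + (-219563 - 112/3) = 53884 - 658801/3 = -497149/3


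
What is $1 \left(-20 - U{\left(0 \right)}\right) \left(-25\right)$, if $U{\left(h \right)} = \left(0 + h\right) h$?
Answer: $500$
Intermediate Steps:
$U{\left(h \right)} = h^{2}$ ($U{\left(h \right)} = h h = h^{2}$)
$1 \left(-20 - U{\left(0 \right)}\right) \left(-25\right) = 1 \left(-20 - 0^{2}\right) \left(-25\right) = 1 \left(-20 - 0\right) \left(-25\right) = 1 \left(-20 + 0\right) \left(-25\right) = 1 \left(-20\right) \left(-25\right) = \left(-20\right) \left(-25\right) = 500$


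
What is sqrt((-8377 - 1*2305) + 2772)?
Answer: I*sqrt(7910) ≈ 88.938*I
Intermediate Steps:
sqrt((-8377 - 1*2305) + 2772) = sqrt((-8377 - 2305) + 2772) = sqrt(-10682 + 2772) = sqrt(-7910) = I*sqrt(7910)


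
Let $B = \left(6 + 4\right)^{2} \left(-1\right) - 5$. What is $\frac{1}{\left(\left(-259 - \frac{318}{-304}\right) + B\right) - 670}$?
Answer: $- \frac{152}{157009} \approx -0.0009681$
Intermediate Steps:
$B = -105$ ($B = 10^{2} \left(-1\right) - 5 = 100 \left(-1\right) - 5 = -100 - 5 = -105$)
$\frac{1}{\left(\left(-259 - \frac{318}{-304}\right) + B\right) - 670} = \frac{1}{\left(\left(-259 - \frac{318}{-304}\right) - 105\right) - 670} = \frac{1}{\left(\left(-259 - - \frac{159}{152}\right) - 105\right) - 670} = \frac{1}{\left(\left(-259 + \frac{159}{152}\right) - 105\right) - 670} = \frac{1}{\left(- \frac{39209}{152} - 105\right) - 670} = \frac{1}{- \frac{55169}{152} - 670} = \frac{1}{- \frac{157009}{152}} = - \frac{152}{157009}$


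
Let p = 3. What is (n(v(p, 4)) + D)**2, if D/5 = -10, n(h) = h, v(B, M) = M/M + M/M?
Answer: 2304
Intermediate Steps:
v(B, M) = 2 (v(B, M) = 1 + 1 = 2)
D = -50 (D = 5*(-10) = -50)
(n(v(p, 4)) + D)**2 = (2 - 50)**2 = (-48)**2 = 2304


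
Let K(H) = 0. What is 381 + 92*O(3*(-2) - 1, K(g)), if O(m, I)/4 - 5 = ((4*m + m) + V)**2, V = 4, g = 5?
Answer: 355869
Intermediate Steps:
O(m, I) = 20 + 4*(4 + 5*m)**2 (O(m, I) = 20 + 4*((4*m + m) + 4)**2 = 20 + 4*(5*m + 4)**2 = 20 + 4*(4 + 5*m)**2)
381 + 92*O(3*(-2) - 1, K(g)) = 381 + 92*(20 + 4*(4 + 5*(3*(-2) - 1))**2) = 381 + 92*(20 + 4*(4 + 5*(-6 - 1))**2) = 381 + 92*(20 + 4*(4 + 5*(-7))**2) = 381 + 92*(20 + 4*(4 - 35)**2) = 381 + 92*(20 + 4*(-31)**2) = 381 + 92*(20 + 4*961) = 381 + 92*(20 + 3844) = 381 + 92*3864 = 381 + 355488 = 355869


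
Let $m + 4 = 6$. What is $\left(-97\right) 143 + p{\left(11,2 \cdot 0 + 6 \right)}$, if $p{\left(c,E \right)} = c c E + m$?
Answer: $-13143$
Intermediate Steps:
$m = 2$ ($m = -4 + 6 = 2$)
$p{\left(c,E \right)} = 2 + E c^{2}$ ($p{\left(c,E \right)} = c c E + 2 = c^{2} E + 2 = E c^{2} + 2 = 2 + E c^{2}$)
$\left(-97\right) 143 + p{\left(11,2 \cdot 0 + 6 \right)} = \left(-97\right) 143 + \left(2 + \left(2 \cdot 0 + 6\right) 11^{2}\right) = -13871 + \left(2 + \left(0 + 6\right) 121\right) = -13871 + \left(2 + 6 \cdot 121\right) = -13871 + \left(2 + 726\right) = -13871 + 728 = -13143$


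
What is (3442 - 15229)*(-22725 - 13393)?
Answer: 425722866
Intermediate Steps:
(3442 - 15229)*(-22725 - 13393) = -11787*(-36118) = 425722866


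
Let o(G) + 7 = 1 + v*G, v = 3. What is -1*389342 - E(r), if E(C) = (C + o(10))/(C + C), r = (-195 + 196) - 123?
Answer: -47499773/122 ≈ -3.8934e+5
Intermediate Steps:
r = -122 (r = 1 - 123 = -122)
o(G) = -6 + 3*G (o(G) = -7 + (1 + 3*G) = -6 + 3*G)
E(C) = (24 + C)/(2*C) (E(C) = (C + (-6 + 3*10))/(C + C) = (C + (-6 + 30))/((2*C)) = (C + 24)*(1/(2*C)) = (24 + C)*(1/(2*C)) = (24 + C)/(2*C))
-1*389342 - E(r) = -1*389342 - (24 - 122)/(2*(-122)) = -389342 - (-1)*(-98)/(2*122) = -389342 - 1*49/122 = -389342 - 49/122 = -47499773/122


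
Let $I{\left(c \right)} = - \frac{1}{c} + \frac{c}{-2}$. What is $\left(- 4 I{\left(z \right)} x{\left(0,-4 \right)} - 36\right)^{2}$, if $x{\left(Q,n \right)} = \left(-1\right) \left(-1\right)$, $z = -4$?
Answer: $2025$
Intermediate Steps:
$x{\left(Q,n \right)} = 1$
$I{\left(c \right)} = - \frac{1}{c} - \frac{c}{2}$ ($I{\left(c \right)} = - \frac{1}{c} + c \left(- \frac{1}{2}\right) = - \frac{1}{c} - \frac{c}{2}$)
$\left(- 4 I{\left(z \right)} x{\left(0,-4 \right)} - 36\right)^{2} = \left(- 4 \left(- \frac{1}{-4} - -2\right) 1 - 36\right)^{2} = \left(- 4 \left(\left(-1\right) \left(- \frac{1}{4}\right) + 2\right) 1 - 36\right)^{2} = \left(- 4 \left(\frac{1}{4} + 2\right) 1 - 36\right)^{2} = \left(\left(-4\right) \frac{9}{4} \cdot 1 - 36\right)^{2} = \left(\left(-9\right) 1 - 36\right)^{2} = \left(-9 - 36\right)^{2} = \left(-45\right)^{2} = 2025$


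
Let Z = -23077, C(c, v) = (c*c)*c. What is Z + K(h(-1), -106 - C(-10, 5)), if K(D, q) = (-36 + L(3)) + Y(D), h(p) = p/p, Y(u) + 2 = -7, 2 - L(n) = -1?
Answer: -23119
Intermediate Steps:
L(n) = 3 (L(n) = 2 - 1*(-1) = 2 + 1 = 3)
C(c, v) = c³ (C(c, v) = c²*c = c³)
Y(u) = -9 (Y(u) = -2 - 7 = -9)
h(p) = 1
K(D, q) = -42 (K(D, q) = (-36 + 3) - 9 = -33 - 9 = -42)
Z + K(h(-1), -106 - C(-10, 5)) = -23077 - 42 = -23119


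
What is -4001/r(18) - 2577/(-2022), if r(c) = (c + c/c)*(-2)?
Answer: 682329/6403 ≈ 106.56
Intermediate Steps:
r(c) = -2 - 2*c (r(c) = (c + 1)*(-2) = (1 + c)*(-2) = -2 - 2*c)
-4001/r(18) - 2577/(-2022) = -4001/(-2 - 2*18) - 2577/(-2022) = -4001/(-2 - 36) - 2577*(-1/2022) = -4001/(-38) + 859/674 = -4001*(-1/38) + 859/674 = 4001/38 + 859/674 = 682329/6403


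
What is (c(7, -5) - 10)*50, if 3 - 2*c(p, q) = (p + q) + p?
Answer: -650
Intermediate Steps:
c(p, q) = 3/2 - p - q/2 (c(p, q) = 3/2 - ((p + q) + p)/2 = 3/2 - (q + 2*p)/2 = 3/2 + (-p - q/2) = 3/2 - p - q/2)
(c(7, -5) - 10)*50 = ((3/2 - 1*7 - 1/2*(-5)) - 10)*50 = ((3/2 - 7 + 5/2) - 10)*50 = (-3 - 10)*50 = -13*50 = -650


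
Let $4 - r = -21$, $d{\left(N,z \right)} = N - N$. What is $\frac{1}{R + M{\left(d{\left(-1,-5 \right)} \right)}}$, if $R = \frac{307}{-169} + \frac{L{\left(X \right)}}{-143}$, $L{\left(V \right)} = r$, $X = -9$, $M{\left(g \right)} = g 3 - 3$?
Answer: $- \frac{1859}{9279} \approx -0.20034$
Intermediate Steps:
$d{\left(N,z \right)} = 0$
$r = 25$ ($r = 4 - -21 = 4 + 21 = 25$)
$M{\left(g \right)} = -3 + 3 g$ ($M{\left(g \right)} = 3 g - 3 = -3 + 3 g$)
$L{\left(V \right)} = 25$
$R = - \frac{3702}{1859}$ ($R = \frac{307}{-169} + \frac{25}{-143} = 307 \left(- \frac{1}{169}\right) + 25 \left(- \frac{1}{143}\right) = - \frac{307}{169} - \frac{25}{143} = - \frac{3702}{1859} \approx -1.9914$)
$\frac{1}{R + M{\left(d{\left(-1,-5 \right)} \right)}} = \frac{1}{- \frac{3702}{1859} + \left(-3 + 3 \cdot 0\right)} = \frac{1}{- \frac{3702}{1859} + \left(-3 + 0\right)} = \frac{1}{- \frac{3702}{1859} - 3} = \frac{1}{- \frac{9279}{1859}} = - \frac{1859}{9279}$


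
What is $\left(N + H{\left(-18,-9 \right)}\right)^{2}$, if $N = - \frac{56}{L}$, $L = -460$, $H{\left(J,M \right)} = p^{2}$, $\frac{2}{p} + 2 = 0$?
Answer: $\frac{16641}{13225} \approx 1.2583$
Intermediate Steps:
$p = -1$ ($p = \frac{2}{-2 + 0} = \frac{2}{-2} = 2 \left(- \frac{1}{2}\right) = -1$)
$H{\left(J,M \right)} = 1$ ($H{\left(J,M \right)} = \left(-1\right)^{2} = 1$)
$N = \frac{14}{115}$ ($N = - \frac{56}{-460} = \left(-56\right) \left(- \frac{1}{460}\right) = \frac{14}{115} \approx 0.12174$)
$\left(N + H{\left(-18,-9 \right)}\right)^{2} = \left(\frac{14}{115} + 1\right)^{2} = \left(\frac{129}{115}\right)^{2} = \frac{16641}{13225}$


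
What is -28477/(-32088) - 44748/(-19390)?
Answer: 142003061/44441880 ≈ 3.1953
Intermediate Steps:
-28477/(-32088) - 44748/(-19390) = -28477*(-1/32088) - 44748*(-1/19390) = 28477/32088 + 22374/9695 = 142003061/44441880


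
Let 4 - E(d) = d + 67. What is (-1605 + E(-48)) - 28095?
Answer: -29715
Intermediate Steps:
E(d) = -63 - d (E(d) = 4 - (d + 67) = 4 - (67 + d) = 4 + (-67 - d) = -63 - d)
(-1605 + E(-48)) - 28095 = (-1605 + (-63 - 1*(-48))) - 28095 = (-1605 + (-63 + 48)) - 28095 = (-1605 - 15) - 28095 = -1620 - 28095 = -29715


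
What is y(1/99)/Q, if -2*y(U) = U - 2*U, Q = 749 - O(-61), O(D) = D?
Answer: 1/160380 ≈ 6.2352e-6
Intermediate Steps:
Q = 810 (Q = 749 - 1*(-61) = 749 + 61 = 810)
y(U) = U/2 (y(U) = -(U - 2*U)/2 = -(-1)*U/2 = U/2)
y(1/99)/Q = ((½)/99)/810 = ((½)*(1/99))*(1/810) = (1/198)*(1/810) = 1/160380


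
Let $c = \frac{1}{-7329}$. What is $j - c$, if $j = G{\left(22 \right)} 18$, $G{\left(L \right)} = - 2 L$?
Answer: $- \frac{5804567}{7329} \approx -792.0$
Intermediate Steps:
$c = - \frac{1}{7329} \approx -0.00013644$
$j = -792$ ($j = \left(-2\right) 22 \cdot 18 = \left(-44\right) 18 = -792$)
$j - c = -792 - - \frac{1}{7329} = -792 + \frac{1}{7329} = - \frac{5804567}{7329}$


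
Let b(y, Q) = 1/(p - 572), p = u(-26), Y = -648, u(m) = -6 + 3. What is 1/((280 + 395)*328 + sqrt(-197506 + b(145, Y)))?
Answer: 14145000/3131715618439 - 5*I*sqrt(290224097)/9395146855317 ≈ 4.5167e-6 - 9.0664e-9*I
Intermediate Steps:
u(m) = -3
p = -3
b(y, Q) = -1/575 (b(y, Q) = 1/(-3 - 572) = 1/(-575) = -1/575)
1/((280 + 395)*328 + sqrt(-197506 + b(145, Y))) = 1/((280 + 395)*328 + sqrt(-197506 - 1/575)) = 1/(675*328 + sqrt(-113565951/575)) = 1/(221400 + 3*I*sqrt(290224097)/115)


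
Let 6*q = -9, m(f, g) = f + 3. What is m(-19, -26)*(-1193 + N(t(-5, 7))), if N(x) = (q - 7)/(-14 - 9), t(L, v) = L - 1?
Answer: 438888/23 ≈ 19082.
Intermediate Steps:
m(f, g) = 3 + f
q = -3/2 (q = (⅙)*(-9) = -3/2 ≈ -1.5000)
t(L, v) = -1 + L
N(x) = 17/46 (N(x) = (-3/2 - 7)/(-14 - 9) = -17/2/(-23) = -17/2*(-1/23) = 17/46)
m(-19, -26)*(-1193 + N(t(-5, 7))) = (3 - 19)*(-1193 + 17/46) = -16*(-54861/46) = 438888/23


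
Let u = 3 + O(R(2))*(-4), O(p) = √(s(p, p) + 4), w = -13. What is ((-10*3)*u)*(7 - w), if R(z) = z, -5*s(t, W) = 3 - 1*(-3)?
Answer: -1800 + 480*√70 ≈ 2216.0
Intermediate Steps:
s(t, W) = -6/5 (s(t, W) = -(3 - 1*(-3))/5 = -(3 + 3)/5 = -⅕*6 = -6/5)
O(p) = √70/5 (O(p) = √(-6/5 + 4) = √(14/5) = √70/5)
u = 3 - 4*√70/5 (u = 3 + (√70/5)*(-4) = 3 - 4*√70/5 ≈ -3.6933)
((-10*3)*u)*(7 - w) = ((-10*3)*(3 - 4*√70/5))*(7 - 1*(-13)) = (-30*(3 - 4*√70/5))*(7 + 13) = (-90 + 24*√70)*20 = -1800 + 480*√70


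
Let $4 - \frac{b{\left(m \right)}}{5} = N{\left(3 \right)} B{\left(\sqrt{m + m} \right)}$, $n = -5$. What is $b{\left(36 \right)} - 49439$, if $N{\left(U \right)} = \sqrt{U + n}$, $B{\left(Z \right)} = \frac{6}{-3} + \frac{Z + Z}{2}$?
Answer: $-49419 - 60 i + 10 i \sqrt{2} \approx -49419.0 - 45.858 i$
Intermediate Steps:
$B{\left(Z \right)} = -2 + Z$ ($B{\left(Z \right)} = 6 \left(- \frac{1}{3}\right) + 2 Z \frac{1}{2} = -2 + Z$)
$N{\left(U \right)} = \sqrt{-5 + U}$ ($N{\left(U \right)} = \sqrt{U - 5} = \sqrt{-5 + U}$)
$b{\left(m \right)} = 20 - 5 i \sqrt{2} \left(-2 + \sqrt{2} \sqrt{m}\right)$ ($b{\left(m \right)} = 20 - 5 \sqrt{-5 + 3} \left(-2 + \sqrt{m + m}\right) = 20 - 5 \sqrt{-2} \left(-2 + \sqrt{2 m}\right) = 20 - 5 i \sqrt{2} \left(-2 + \sqrt{2} \sqrt{m}\right)$)
$b{\left(36 \right)} - 49439 = \left(20 - 10 i \sqrt{36} + 10 i \sqrt{2}\right) - 49439 = \left(20 - 10 i 6 + 10 i \sqrt{2}\right) - 49439 = \left(20 - 60 i + 10 i \sqrt{2}\right) - 49439 = -49419 - 60 i + 10 i \sqrt{2}$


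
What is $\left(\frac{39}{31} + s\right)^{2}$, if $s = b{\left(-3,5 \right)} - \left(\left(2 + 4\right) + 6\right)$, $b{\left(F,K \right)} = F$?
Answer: $\frac{181476}{961} \approx 188.84$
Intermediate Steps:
$s = -15$ ($s = -3 - \left(\left(2 + 4\right) + 6\right) = -3 - \left(6 + 6\right) = -3 - 12 = -15$)
$\left(\frac{39}{31} + s\right)^{2} = \left(\frac{39}{31} - 15\right)^{2} = \left(- \frac{426}{31}\right)^{2} = \frac{181476}{961}$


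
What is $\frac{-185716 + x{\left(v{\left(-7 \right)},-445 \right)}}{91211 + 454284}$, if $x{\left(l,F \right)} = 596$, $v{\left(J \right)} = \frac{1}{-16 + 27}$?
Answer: $- \frac{37024}{109099} \approx -0.33936$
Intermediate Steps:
$v{\left(J \right)} = \frac{1}{11}$
$\frac{-185716 + x{\left(v{\left(-7 \right)},-445 \right)}}{91211 + 454284} = \frac{-185716 + 596}{91211 + 454284} = - \frac{185120}{545495} = \left(-185120\right) \frac{1}{545495} = - \frac{37024}{109099}$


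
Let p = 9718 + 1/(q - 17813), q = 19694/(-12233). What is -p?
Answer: -2117806051081/217926123 ≈ -9718.0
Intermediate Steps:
q = -19694/12233 (q = 19694*(-1/12233) = -19694/12233 ≈ -1.6099)
p = 2117806051081/217926123 (p = 9718 + 1/(-19694/12233 - 17813) = 9718 + 1/(-217926123/12233) = 9718 - 12233/217926123 = 2117806051081/217926123 ≈ 9718.0)
-p = -1*2117806051081/217926123 = -2117806051081/217926123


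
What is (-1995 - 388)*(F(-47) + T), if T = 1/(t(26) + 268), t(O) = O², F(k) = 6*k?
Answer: 634371281/944 ≈ 6.7200e+5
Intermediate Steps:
T = 1/944 (T = 1/(26² + 268) = 1/(676 + 268) = 1/944 ≈ 0.0010593)
(-1995 - 388)*(F(-47) + T) = (-1995 - 388)*(6*(-47) + 1/944) = -2383*(-282 + 1/944) = -2383*(-266207/944) = 634371281/944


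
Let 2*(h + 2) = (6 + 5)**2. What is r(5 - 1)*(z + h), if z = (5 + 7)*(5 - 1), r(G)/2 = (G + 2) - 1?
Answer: 1065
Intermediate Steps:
r(G) = 2 + 2*G (r(G) = 2*((G + 2) - 1) = 2*((2 + G) - 1) = 2*(1 + G) = 2 + 2*G)
h = 117/2 (h = -2 + (6 + 5)**2/2 = -2 + (1/2)*11**2 = -2 + (1/2)*121 = -2 + 121/2 = 117/2 ≈ 58.500)
z = 48 (z = 12*4 = 48)
r(5 - 1)*(z + h) = (2 + 2*(5 - 1))*(48 + 117/2) = (2 + 2*4)*(213/2) = (2 + 8)*(213/2) = 10*(213/2) = 1065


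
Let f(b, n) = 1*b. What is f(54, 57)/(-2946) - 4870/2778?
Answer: -1208086/681999 ≈ -1.7714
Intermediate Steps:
f(b, n) = b
f(54, 57)/(-2946) - 4870/2778 = 54/(-2946) - 4870/2778 = 54*(-1/2946) - 4870*1/2778 = -9/491 - 2435/1389 = -1208086/681999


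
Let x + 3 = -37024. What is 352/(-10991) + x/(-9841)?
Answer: 403499725/108162431 ≈ 3.7305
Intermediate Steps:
x = -37027 (x = -3 - 37024 = -37027)
352/(-10991) + x/(-9841) = 352/(-10991) - 37027/(-9841) = 352*(-1/10991) - 37027*(-1/9841) = -352/10991 + 37027/9841 = 403499725/108162431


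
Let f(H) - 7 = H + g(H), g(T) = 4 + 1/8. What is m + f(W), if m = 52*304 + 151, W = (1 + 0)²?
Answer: 127769/8 ≈ 15971.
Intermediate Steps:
g(T) = 33/8 (g(T) = 4 + ⅛ = 33/8)
W = 1 (W = 1² = 1)
f(H) = 89/8 + H (f(H) = 7 + (H + 33/8) = 7 + (33/8 + H) = 89/8 + H)
m = 15959 (m = 15808 + 151 = 15959)
m + f(W) = 15959 + (89/8 + 1) = 15959 + 97/8 = 127769/8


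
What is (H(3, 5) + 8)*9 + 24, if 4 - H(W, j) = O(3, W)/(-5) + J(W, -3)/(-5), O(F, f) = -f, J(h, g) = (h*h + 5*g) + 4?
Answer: 123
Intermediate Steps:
J(h, g) = 4 + h**2 + 5*g (J(h, g) = (h**2 + 5*g) + 4 = 4 + h**2 + 5*g)
H(W, j) = 9/5 - W/5 + W**2/5 (H(W, j) = 4 - (-W/(-5) + (4 + W**2 + 5*(-3))/(-5)) = 4 - (-W*(-1/5) + (4 + W**2 - 15)*(-1/5)) = 4 - (W/5 + (-11 + W**2)*(-1/5)) = 4 - (W/5 + (11/5 - W**2/5)) = 4 - (11/5 - W**2/5 + W/5) = 4 + (-11/5 - W/5 + W**2/5) = 9/5 - W/5 + W**2/5)
(H(3, 5) + 8)*9 + 24 = ((9/5 - 1/5*3 + (1/5)*3**2) + 8)*9 + 24 = ((9/5 - 3/5 + (1/5)*9) + 8)*9 + 24 = ((9/5 - 3/5 + 9/5) + 8)*9 + 24 = (3 + 8)*9 + 24 = 11*9 + 24 = 99 + 24 = 123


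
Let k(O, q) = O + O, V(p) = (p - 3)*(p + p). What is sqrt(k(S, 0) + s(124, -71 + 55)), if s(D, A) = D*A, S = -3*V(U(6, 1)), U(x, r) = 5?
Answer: 2*I*sqrt(526) ≈ 45.869*I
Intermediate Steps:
V(p) = 2*p*(-3 + p) (V(p) = (-3 + p)*(2*p) = 2*p*(-3 + p))
S = -60 (S = -6*5*(-3 + 5) = -6*5*2 = -3*20 = -60)
k(O, q) = 2*O
s(D, A) = A*D
sqrt(k(S, 0) + s(124, -71 + 55)) = sqrt(2*(-60) + (-71 + 55)*124) = sqrt(-120 - 16*124) = sqrt(-120 - 1984) = sqrt(-2104) = 2*I*sqrt(526)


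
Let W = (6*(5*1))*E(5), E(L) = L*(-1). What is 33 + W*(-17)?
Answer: 2583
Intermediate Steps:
E(L) = -L
W = -150 (W = (6*(5*1))*(-1*5) = (6*5)*(-5) = 30*(-5) = -150)
33 + W*(-17) = 33 - 150*(-17) = 33 + 2550 = 2583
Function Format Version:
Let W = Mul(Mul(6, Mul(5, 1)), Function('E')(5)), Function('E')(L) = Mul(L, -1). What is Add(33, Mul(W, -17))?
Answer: 2583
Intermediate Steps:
Function('E')(L) = Mul(-1, L)
W = -150 (W = Mul(Mul(6, Mul(5, 1)), Mul(-1, 5)) = Mul(Mul(6, 5), -5) = Mul(30, -5) = -150)
Add(33, Mul(W, -17)) = Add(33, Mul(-150, -17)) = Add(33, 2550) = 2583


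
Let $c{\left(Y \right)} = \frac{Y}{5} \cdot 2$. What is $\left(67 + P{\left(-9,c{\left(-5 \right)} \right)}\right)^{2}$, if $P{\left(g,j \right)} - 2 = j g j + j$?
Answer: $961$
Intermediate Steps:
$c{\left(Y \right)} = \frac{2 Y}{5}$ ($c{\left(Y \right)} = Y \frac{1}{5} \cdot 2 = \frac{Y}{5} \cdot 2 = \frac{2 Y}{5}$)
$P{\left(g,j \right)} = 2 + j + g j^{2}$ ($P{\left(g,j \right)} = 2 + \left(j g j + j\right) = 2 + \left(g j j + j\right) = 2 + \left(g j^{2} + j\right) = 2 + \left(j + g j^{2}\right) = 2 + j + g j^{2}$)
$\left(67 + P{\left(-9,c{\left(-5 \right)} \right)}\right)^{2} = \left(67 + \left(2 + \frac{2}{5} \left(-5\right) - 9 \left(\frac{2}{5} \left(-5\right)\right)^{2}\right)\right)^{2} = \left(67 - 36\right)^{2} = 31^{2} = 961$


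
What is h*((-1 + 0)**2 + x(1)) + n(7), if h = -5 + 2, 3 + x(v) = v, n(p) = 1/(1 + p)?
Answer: 25/8 ≈ 3.1250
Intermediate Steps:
x(v) = -3 + v
h = -3
h*((-1 + 0)**2 + x(1)) + n(7) = -3*((-1 + 0)**2 + (-3 + 1)) + 1/(1 + 7) = -3*((-1)**2 - 2) + 1/8 = -3*(1 - 2) + 1/8 = -3*(-1) + 1/8 = 3 + 1/8 = 25/8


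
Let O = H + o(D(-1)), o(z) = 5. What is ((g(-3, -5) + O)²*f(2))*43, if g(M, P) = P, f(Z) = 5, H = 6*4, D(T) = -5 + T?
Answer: 123840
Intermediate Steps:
H = 24
O = 29 (O = 24 + 5 = 29)
((g(-3, -5) + O)²*f(2))*43 = ((-5 + 29)²*5)*43 = (24²*5)*43 = (576*5)*43 = 2880*43 = 123840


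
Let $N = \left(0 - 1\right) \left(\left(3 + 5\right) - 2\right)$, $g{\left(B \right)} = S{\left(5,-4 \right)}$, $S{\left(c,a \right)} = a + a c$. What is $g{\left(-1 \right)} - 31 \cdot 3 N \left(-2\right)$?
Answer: $-1140$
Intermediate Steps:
$g{\left(B \right)} = -24$ ($g{\left(B \right)} = - 4 \left(1 + 5\right) = \left(-4\right) 6 = -24$)
$N = -6$ ($N = - (8 - 2) = \left(-1\right) 6 = -6$)
$g{\left(-1 \right)} - 31 \cdot 3 N \left(-2\right) = -24 - 31 \cdot 3 \left(-6\right) \left(-2\right) = -24 - 31 \left(\left(-18\right) \left(-2\right)\right) = -24 - 1116 = -1140$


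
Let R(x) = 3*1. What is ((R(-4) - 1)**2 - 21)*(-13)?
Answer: 221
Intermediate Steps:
R(x) = 3
((R(-4) - 1)**2 - 21)*(-13) = ((3 - 1)**2 - 21)*(-13) = (2**2 - 21)*(-13) = (4 - 21)*(-13) = -17*(-13) = 221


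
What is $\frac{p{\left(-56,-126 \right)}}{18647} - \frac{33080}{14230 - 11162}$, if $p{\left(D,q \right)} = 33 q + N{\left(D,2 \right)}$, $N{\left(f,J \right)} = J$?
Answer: $- \frac{157398342}{14302249} \approx -11.005$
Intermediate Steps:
$p{\left(D,q \right)} = 2 + 33 q$ ($p{\left(D,q \right)} = 33 q + 2 = 2 + 33 q$)
$\frac{p{\left(-56,-126 \right)}}{18647} - \frac{33080}{14230 - 11162} = \frac{2 + 33 \left(-126\right)}{18647} - \frac{33080}{14230 - 11162} = \left(2 - 4158\right) \frac{1}{18647} - \frac{33080}{3068} = \left(-4156\right) \frac{1}{18647} - \frac{8270}{767} = - \frac{4156}{18647} - \frac{8270}{767} = - \frac{157398342}{14302249}$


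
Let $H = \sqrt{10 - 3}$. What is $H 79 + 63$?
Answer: $63 + 79 \sqrt{7} \approx 272.01$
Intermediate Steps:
$H = \sqrt{7} \approx 2.6458$
$H 79 + 63 = \sqrt{7} \cdot 79 + 63 = 79 \sqrt{7} + 63 = 63 + 79 \sqrt{7}$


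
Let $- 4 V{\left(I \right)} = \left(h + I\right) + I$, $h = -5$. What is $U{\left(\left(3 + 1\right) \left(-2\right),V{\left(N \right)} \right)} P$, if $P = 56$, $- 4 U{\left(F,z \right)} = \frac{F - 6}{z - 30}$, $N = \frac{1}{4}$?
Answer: $- \frac{224}{33} \approx -6.7879$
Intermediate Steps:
$N = \frac{1}{4} \approx 0.25$
$V{\left(I \right)} = \frac{5}{4} - \frac{I}{2}$ ($V{\left(I \right)} = - \frac{\left(-5 + I\right) + I}{4} = - \frac{-5 + 2 I}{4} = \frac{5}{4} - \frac{I}{2}$)
$U{\left(F,z \right)} = - \frac{-6 + F}{4 \left(-30 + z\right)}$ ($U{\left(F,z \right)} = - \frac{\left(F - 6\right) \frac{1}{z - 30}}{4} = - \frac{\left(-6 + F\right) \frac{1}{-30 + z}}{4} = - \frac{\frac{1}{-30 + z} \left(-6 + F\right)}{4} = - \frac{-6 + F}{4 \left(-30 + z\right)}$)
$U{\left(\left(3 + 1\right) \left(-2\right),V{\left(N \right)} \right)} P = \frac{6 - \left(3 + 1\right) \left(-2\right)}{4 \left(-30 + \left(\frac{5}{4} - \frac{1}{8}\right)\right)} 56 = \frac{6 - 4 \left(-2\right)}{4 \left(-30 + \left(\frac{5}{4} - \frac{1}{8}\right)\right)} 56 = \frac{6 - -8}{4 \left(-30 + \frac{9}{8}\right)} 56 = \frac{6 + 8}{4 \left(- \frac{231}{8}\right)} 56 = \frac{1}{4} \left(- \frac{8}{231}\right) 14 \cdot 56 = \left(- \frac{4}{33}\right) 56 = - \frac{224}{33}$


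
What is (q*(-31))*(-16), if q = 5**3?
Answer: 62000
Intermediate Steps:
q = 125
(q*(-31))*(-16) = (125*(-31))*(-16) = -3875*(-16) = 62000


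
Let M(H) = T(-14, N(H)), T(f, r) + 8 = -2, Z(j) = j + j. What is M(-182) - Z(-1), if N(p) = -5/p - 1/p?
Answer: -8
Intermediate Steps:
N(p) = -6/p
Z(j) = 2*j
T(f, r) = -10 (T(f, r) = -8 - 2 = -10)
M(H) = -10
M(-182) - Z(-1) = -10 - 2*(-1) = -10 - 1*(-2) = -10 + 2 = -8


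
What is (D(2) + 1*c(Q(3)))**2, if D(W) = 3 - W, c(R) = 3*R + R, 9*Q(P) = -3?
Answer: 1/9 ≈ 0.11111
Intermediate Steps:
Q(P) = -1/3 (Q(P) = (1/9)*(-3) = -1/3)
c(R) = 4*R
(D(2) + 1*c(Q(3)))**2 = ((3 - 1*2) + 1*(4*(-1/3)))**2 = ((3 - 2) + 1*(-4/3))**2 = (1 - 4/3)**2 = (-1/3)**2 = 1/9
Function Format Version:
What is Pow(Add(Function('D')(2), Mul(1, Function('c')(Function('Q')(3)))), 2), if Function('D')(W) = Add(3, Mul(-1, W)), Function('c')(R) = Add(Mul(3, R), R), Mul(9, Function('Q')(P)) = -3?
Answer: Rational(1, 9) ≈ 0.11111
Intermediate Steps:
Function('Q')(P) = Rational(-1, 3) (Function('Q')(P) = Mul(Rational(1, 9), -3) = Rational(-1, 3))
Function('c')(R) = Mul(4, R)
Pow(Add(Function('D')(2), Mul(1, Function('c')(Function('Q')(3)))), 2) = Pow(Add(Add(3, Mul(-1, 2)), Mul(1, Mul(4, Rational(-1, 3)))), 2) = Pow(Add(Add(3, -2), Mul(1, Rational(-4, 3))), 2) = Pow(Add(1, Rational(-4, 3)), 2) = Pow(Rational(-1, 3), 2) = Rational(1, 9)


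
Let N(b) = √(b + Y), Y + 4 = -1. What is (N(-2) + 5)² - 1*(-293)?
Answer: 311 + 10*I*√7 ≈ 311.0 + 26.458*I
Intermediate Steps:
Y = -5 (Y = -4 - 1 = -5)
N(b) = √(-5 + b) (N(b) = √(b - 5) = √(-5 + b))
(N(-2) + 5)² - 1*(-293) = (√(-5 - 2) + 5)² - 1*(-293) = (√(-7) + 5)² + 293 = (I*√7 + 5)² + 293 = (5 + I*√7)² + 293 = 293 + (5 + I*√7)²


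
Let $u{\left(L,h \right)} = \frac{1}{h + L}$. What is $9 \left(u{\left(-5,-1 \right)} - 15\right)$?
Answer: $- \frac{273}{2} \approx -136.5$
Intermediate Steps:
$u{\left(L,h \right)} = \frac{1}{L + h}$
$9 \left(u{\left(-5,-1 \right)} - 15\right) = 9 \left(\frac{1}{-5 - 1} - 15\right) = 9 \left(\frac{1}{-6} - 15\right) = 9 \left(- \frac{1}{6} - 15\right) = 9 \left(- \frac{91}{6}\right) = - \frac{273}{2}$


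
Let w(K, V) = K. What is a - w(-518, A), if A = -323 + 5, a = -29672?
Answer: -29154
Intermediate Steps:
A = -318
a - w(-518, A) = -29672 - 1*(-518) = -29672 + 518 = -29154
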